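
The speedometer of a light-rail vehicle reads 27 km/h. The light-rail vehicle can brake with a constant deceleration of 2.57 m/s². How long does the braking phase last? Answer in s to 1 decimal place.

Braking time ≈ 2.9 s

27 km/h ÷ 3.6 = 7.5000 m/s.
Braking time = v/a = 7.5000 / 2.570 = 2.918 s.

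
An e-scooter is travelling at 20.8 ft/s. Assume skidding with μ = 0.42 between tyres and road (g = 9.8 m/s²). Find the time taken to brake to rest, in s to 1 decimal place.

Braking time ≈ 1.5 s

20.8 ft/s × 0.3048 = 6.3398 m/s.
a = μg = 0.42 × 9.8 = 4.116 m/s².
Braking time = v/a = 6.3398 / 4.116 = 1.540 s.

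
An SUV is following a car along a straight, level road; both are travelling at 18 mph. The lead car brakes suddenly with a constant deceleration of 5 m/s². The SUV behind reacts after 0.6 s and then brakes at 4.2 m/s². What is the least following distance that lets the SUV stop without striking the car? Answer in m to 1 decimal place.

Minimum gap ≈ 6.1 m

18 mph × 0.44704 = 8.0467 m/s.
Leader travels v²/(2a_L) = 64.749 / 10.000 = 6.475 m before stopping.
Follower covers v·t_r = 8.0467 × 0.6 = 4.828 m while reacting, then v²/(2a_F) = 64.749 / 8.400 = 7.708 m while braking, for a total of 4.828 + 7.708 = 12.536 m.
Since a_F ≤ a_L and the follower starts braking later, the follower is never slower than the leader, so the closest approach is when both have stopped.
Minimum gap = 12.536 − 6.475 = 6.061 m.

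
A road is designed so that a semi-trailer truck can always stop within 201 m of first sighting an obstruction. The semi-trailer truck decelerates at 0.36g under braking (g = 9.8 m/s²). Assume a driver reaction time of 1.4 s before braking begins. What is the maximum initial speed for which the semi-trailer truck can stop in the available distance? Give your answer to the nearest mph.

Maximum speed ≈ 74 mph

a = 0.36 × 9.8 = 3.528 m/s².
Stopping distance: v·t_r + v²/(2a) = 201 with t_r = 1.4 s and a = 3.528 m/s².
So v² + 9.878 v − 1418.26 = 0.
Positive root: v = −a·t_r + √((a·t_r)² + 2a·d) = −4.939 + √(24.394 + 1418.26) = 33.0433 m/s.
33.0433 m/s ÷ 0.44704 = 73.916 mph.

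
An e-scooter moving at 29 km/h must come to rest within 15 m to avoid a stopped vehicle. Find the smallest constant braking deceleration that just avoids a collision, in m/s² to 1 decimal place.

29 km/h ÷ 3.6 = 8.0556 m/s.
v² = 2a·d ⇒ a = v²/(2d) = 8.0556² / (2 × 15.000) = 64.893 / 30.000 = 2.1631 m/s².

Required deceleration ≈ 2.2 m/s²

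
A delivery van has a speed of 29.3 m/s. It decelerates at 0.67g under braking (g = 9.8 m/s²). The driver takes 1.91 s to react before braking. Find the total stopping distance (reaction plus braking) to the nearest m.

Total stopping distance ≈ 121 m

a = 0.67 × 9.8 = 6.566 m/s².
Reaction distance = v·t_r = 29.3000 × 1.91 = 55.963 m.
Braking distance = v²/(2a) = 29.3000² / (2 × 6.566) = 858.490 / 13.132 = 65.374 m.
Total = 55.963 + 65.374 = 121.337 m.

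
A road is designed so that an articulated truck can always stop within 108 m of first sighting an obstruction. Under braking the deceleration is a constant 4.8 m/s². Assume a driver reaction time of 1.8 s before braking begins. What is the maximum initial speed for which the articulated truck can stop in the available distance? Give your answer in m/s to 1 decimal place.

Maximum speed ≈ 24.7 m/s

Stopping distance: v·t_r + v²/(2a) = 108 with t_r = 1.8 s and a = 4.800 m/s².
So v² + 17.280 v − 1036.80 = 0.
Positive root: v = −a·t_r + √((a·t_r)² + 2a·d) = −8.640 + √(74.650 + 1036.80) = 24.6984 m/s.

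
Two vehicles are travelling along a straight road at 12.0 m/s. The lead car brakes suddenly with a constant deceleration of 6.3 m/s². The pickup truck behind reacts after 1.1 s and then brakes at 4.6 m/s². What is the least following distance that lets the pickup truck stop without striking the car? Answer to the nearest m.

Leader travels v²/(2a_L) = 144.000 / 12.600 = 11.429 m before stopping.
Follower covers v·t_r = 12.0000 × 1.1 = 13.200 m while reacting, then v²/(2a_F) = 144.000 / 9.200 = 15.652 m while braking, for a total of 13.200 + 15.652 = 28.852 m.
Since a_F ≤ a_L and the follower starts braking later, the follower is never slower than the leader, so the closest approach is when both have stopped.
Minimum gap = 28.852 − 11.429 = 17.423 m.

Minimum gap ≈ 17 m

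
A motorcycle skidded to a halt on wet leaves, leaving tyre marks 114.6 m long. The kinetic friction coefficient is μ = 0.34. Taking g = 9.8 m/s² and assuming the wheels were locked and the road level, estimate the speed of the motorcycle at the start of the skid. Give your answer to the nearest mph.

Deceleration a = μg = 0.34 × 9.8 = 3.332 m/s².
v = √(2a·d) = √(2 × 3.332 × 114.6) = √763.694 = 27.6350 m/s.
= 27.6350 ÷ 0.44704 = 61.818 mph.

Initial speed ≈ 62 mph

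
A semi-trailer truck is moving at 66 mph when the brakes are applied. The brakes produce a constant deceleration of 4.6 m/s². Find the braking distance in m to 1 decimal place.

Braking distance ≈ 94.6 m

66 mph × 0.44704 = 29.5046 m/s.
Braking distance = v²/(2a) = 29.5046² / (2 × 4.600) = 870.521 / 9.200 = 94.622 m.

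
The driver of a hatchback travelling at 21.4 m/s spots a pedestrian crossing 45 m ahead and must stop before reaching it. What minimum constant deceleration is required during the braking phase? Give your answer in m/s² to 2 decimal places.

Required deceleration ≈ 5.09 m/s²

v² = 2a·d ⇒ a = v²/(2d) = 21.4000² / (2 × 45.000) = 457.960 / 90.000 = 5.0884 m/s².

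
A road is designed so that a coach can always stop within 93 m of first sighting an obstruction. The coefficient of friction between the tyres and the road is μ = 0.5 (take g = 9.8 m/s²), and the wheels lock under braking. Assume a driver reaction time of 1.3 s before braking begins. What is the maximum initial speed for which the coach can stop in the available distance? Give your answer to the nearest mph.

a = μg = 0.5 × 9.8 = 4.900 m/s².
Stopping distance: v·t_r + v²/(2a) = 93 with t_r = 1.3 s and a = 4.900 m/s².
So v² + 12.740 v − 911.40 = 0.
Positive root: v = −a·t_r + √((a·t_r)² + 2a·d) = −6.370 + √(40.577 + 911.40) = 24.4841 m/s.
24.4841 m/s ÷ 0.44704 = 54.769 mph.

Maximum speed ≈ 55 mph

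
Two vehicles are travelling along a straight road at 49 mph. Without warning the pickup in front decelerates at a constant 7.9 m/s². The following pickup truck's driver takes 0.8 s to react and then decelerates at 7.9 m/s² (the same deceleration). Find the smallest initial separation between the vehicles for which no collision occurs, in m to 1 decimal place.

Minimum gap ≈ 17.5 m

49 mph × 0.44704 = 21.9050 m/s.
Leader travels v²/(2a_L) = 479.829 / 15.800 = 30.369 m before stopping.
Follower covers v·t_r = 21.9050 × 0.8 = 17.524 m while reacting, then v²/(2a_F) = 479.829 / 15.800 = 30.369 m while braking, for a total of 17.524 + 30.369 = 47.893 m.
Since a_F ≤ a_L and the follower starts braking later, the follower is never slower than the leader, so the closest approach is when both have stopped.
Minimum gap = 47.893 − 30.369 = 17.524 m.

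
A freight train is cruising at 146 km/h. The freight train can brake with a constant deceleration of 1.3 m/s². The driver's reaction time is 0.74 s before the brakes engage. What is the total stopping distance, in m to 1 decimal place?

Total stopping distance ≈ 662.6 m

146 km/h ÷ 3.6 = 40.5556 m/s.
Reaction distance = v·t_r = 40.5556 × 0.74 = 30.011 m.
Braking distance = v²/(2a) = 40.5556² / (2 × 1.300) = 1644.757 / 2.600 = 632.599 m.
Total = 30.011 + 632.599 = 662.610 m.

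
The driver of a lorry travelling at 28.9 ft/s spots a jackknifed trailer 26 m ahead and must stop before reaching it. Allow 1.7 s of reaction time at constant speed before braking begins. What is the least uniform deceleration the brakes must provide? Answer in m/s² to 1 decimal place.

28.9 ft/s × 0.3048 = 8.8087 m/s.
Distance covered during reaction = 8.8087 × 1.7 = 14.975 m.
Distance available for braking: 26 − 14.975 = 11.025 m.
v² = 2a·d ⇒ a = v²/(2d) = 8.8087² / (2 × 11.025) = 77.593 / 22.050 = 3.5190 m/s².

Required deceleration ≈ 3.5 m/s²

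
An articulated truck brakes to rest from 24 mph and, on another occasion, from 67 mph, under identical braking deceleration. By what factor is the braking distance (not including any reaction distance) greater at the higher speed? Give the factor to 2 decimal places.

Factor ≈ 7.79

Braking distance d = v²/(2a), so with a fixed, d ∝ v².
Factor = (67/24)² = 2.7917² = 7.7936.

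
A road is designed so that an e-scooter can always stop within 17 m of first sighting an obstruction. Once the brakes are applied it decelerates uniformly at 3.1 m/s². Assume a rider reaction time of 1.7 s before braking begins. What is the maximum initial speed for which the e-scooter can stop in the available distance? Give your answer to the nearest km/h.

Stopping distance: v·t_r + v²/(2a) = 17 with t_r = 1.7 s and a = 3.100 m/s².
So v² + 10.540 v − 105.40 = 0.
Positive root: v = −a·t_r + √((a·t_r)² + 2a·d) = −5.270 + √(27.773 + 105.40) = 6.2701 m/s.
6.2701 m/s × 3.6 = 22.572 km/h.

Maximum speed ≈ 23 km/h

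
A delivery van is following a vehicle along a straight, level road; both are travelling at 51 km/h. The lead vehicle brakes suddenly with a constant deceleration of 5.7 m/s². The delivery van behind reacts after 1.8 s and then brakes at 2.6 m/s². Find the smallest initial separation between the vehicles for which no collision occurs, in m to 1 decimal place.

Minimum gap ≈ 46.5 m

51 km/h ÷ 3.6 = 14.1667 m/s.
Leader travels v²/(2a_L) = 200.695 / 11.400 = 17.605 m before stopping.
Follower covers v·t_r = 14.1667 × 1.8 = 25.500 m while reacting, then v²/(2a_F) = 200.695 / 5.200 = 38.595 m while braking, for a total of 25.500 + 38.595 = 64.095 m.
Since a_F ≤ a_L and the follower starts braking later, the follower is never slower than the leader, so the closest approach is when both have stopped.
Minimum gap = 64.095 − 17.605 = 46.490 m.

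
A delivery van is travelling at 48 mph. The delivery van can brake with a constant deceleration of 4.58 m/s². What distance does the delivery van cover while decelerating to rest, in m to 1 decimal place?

48 mph × 0.44704 = 21.4579 m/s.
Braking distance = v²/(2a) = 21.4579² / (2 × 4.580) = 460.441 / 9.160 = 50.266 m.

Braking distance ≈ 50.3 m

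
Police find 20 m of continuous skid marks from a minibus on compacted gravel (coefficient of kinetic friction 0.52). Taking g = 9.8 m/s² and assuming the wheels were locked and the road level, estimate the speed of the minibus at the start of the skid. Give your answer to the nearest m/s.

Initial speed ≈ 14 m/s

Deceleration a = μg = 0.52 × 9.8 = 5.096 m/s².
v = √(2a·d) = √(2 × 5.096 × 20) = √203.840 = 14.2773 m/s.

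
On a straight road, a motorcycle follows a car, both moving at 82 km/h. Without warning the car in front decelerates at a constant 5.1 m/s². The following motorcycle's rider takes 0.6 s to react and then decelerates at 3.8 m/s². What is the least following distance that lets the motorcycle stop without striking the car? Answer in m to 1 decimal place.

Minimum gap ≈ 31.1 m

82 km/h ÷ 3.6 = 22.7778 m/s.
Leader travels v²/(2a_L) = 518.828 / 10.200 = 50.865 m before stopping.
Follower covers v·t_r = 22.7778 × 0.6 = 13.667 m while reacting, then v²/(2a_F) = 518.828 / 7.600 = 68.267 m while braking, for a total of 13.667 + 68.267 = 81.934 m.
Since a_F ≤ a_L and the follower starts braking later, the follower is never slower than the leader, so the closest approach is when both have stopped.
Minimum gap = 81.934 − 50.865 = 31.069 m.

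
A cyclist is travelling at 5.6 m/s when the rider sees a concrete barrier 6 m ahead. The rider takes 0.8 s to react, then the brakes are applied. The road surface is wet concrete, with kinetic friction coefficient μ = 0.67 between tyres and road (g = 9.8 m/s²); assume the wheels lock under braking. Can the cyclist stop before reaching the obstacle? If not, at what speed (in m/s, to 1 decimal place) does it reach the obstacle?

a = μg = 0.67 × 9.8 = 6.566 m/s².
Reaction distance = 5.6000 × 0.8 = 4.480 m.
Braking distance needed to stop: v²/(2a) = 31.360 / 13.132 = 2.388 m, so total needed = 4.480 + 2.388 = 6.868 m > 6 m — it cannot stop.
Distance remaining when braking begins: 6 − 4.480 = 1.520 m.
v² = v₀² − 2a·d = 31.360 − 2 × 6.566 × 1.520 = 11.399 m²/s².
v = √11.399 = 3.376 m/s.

No — it strikes the obstacle at 3.4 m/s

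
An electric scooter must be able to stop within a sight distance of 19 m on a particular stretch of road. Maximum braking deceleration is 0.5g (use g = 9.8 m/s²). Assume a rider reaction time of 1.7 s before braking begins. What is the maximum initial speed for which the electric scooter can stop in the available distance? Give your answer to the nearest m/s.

a = 0.5 × 9.8 = 4.900 m/s².
Stopping distance: v·t_r + v²/(2a) = 19 with t_r = 1.7 s and a = 4.900 m/s².
So v² + 16.660 v − 186.20 = 0.
Positive root: v = −a·t_r + √((a·t_r)² + 2a·d) = −8.330 + √(69.389 + 186.20) = 7.6572 m/s.

Maximum speed ≈ 8 m/s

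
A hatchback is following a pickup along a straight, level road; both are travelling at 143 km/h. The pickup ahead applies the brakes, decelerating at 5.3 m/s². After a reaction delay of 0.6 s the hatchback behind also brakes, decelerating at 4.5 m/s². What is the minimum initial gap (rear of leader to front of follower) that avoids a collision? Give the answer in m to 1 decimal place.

143 km/h ÷ 3.6 = 39.7222 m/s.
Leader travels v²/(2a_L) = 1577.853 / 10.600 = 148.854 m before stopping.
Follower covers v·t_r = 39.7222 × 0.6 = 23.833 m while reacting, then v²/(2a_F) = 1577.853 / 9.000 = 175.317 m while braking, for a total of 23.833 + 175.317 = 199.150 m.
Since a_F ≤ a_L and the follower starts braking later, the follower is never slower than the leader, so the closest approach is when both have stopped.
Minimum gap = 199.150 − 148.854 = 50.296 m.

Minimum gap ≈ 50.3 m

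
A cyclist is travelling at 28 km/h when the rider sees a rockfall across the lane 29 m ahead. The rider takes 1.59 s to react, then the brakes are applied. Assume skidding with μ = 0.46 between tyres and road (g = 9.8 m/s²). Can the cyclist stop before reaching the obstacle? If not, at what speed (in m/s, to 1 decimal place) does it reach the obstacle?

Yes — it stops about 9.9 m short of the obstacle, so it never reaches it

28 km/h ÷ 3.6 = 7.7778 m/s.
a = μg = 0.46 × 9.8 = 4.508 m/s².
Reaction distance = 7.7778 × 1.59 = 12.367 m.
Braking distance = v²/(2a) = 60.494 / 9.016 = 6.710 m.
Total stopping distance = 12.367 + 6.710 = 19.077 m, vs 29 m available — it stops with 29 − 19.077 = 9.923 m to spare.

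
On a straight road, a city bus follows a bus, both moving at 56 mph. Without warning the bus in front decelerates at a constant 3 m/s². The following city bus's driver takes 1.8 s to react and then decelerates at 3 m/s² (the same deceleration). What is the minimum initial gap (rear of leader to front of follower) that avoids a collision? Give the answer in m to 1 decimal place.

56 mph × 0.44704 = 25.0342 m/s.
Leader travels v²/(2a_L) = 626.711 / 6.000 = 104.452 m before stopping.
Follower covers v·t_r = 25.0342 × 1.8 = 45.062 m while reacting, then v²/(2a_F) = 626.711 / 6.000 = 104.452 m while braking, for a total of 45.062 + 104.452 = 149.514 m.
Since a_F ≤ a_L and the follower starts braking later, the follower is never slower than the leader, so the closest approach is when both have stopped.
Minimum gap = 149.514 − 104.452 = 45.062 m.

Minimum gap ≈ 45.1 m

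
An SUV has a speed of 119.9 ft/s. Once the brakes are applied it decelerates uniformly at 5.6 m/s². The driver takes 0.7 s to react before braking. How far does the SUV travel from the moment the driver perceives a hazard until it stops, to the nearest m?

Total stopping distance ≈ 145 m

119.9 ft/s × 0.3048 = 36.5455 m/s.
Reaction distance = v·t_r = 36.5455 × 0.7 = 25.582 m.
Braking distance = v²/(2a) = 36.5455² / (2 × 5.600) = 1335.574 / 11.200 = 119.248 m.
Total = 25.582 + 119.248 = 144.830 m.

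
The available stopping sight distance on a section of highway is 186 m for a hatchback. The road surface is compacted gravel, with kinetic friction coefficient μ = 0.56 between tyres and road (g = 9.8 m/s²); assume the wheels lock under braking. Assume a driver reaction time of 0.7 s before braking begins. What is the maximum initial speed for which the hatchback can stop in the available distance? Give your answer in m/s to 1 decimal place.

a = μg = 0.56 × 9.8 = 5.488 m/s².
Stopping distance: v·t_r + v²/(2a) = 186 with t_r = 0.7 s and a = 5.488 m/s².
So v² + 7.683 v − 2041.54 = 0.
Positive root: v = −a·t_r + √((a·t_r)² + 2a·d) = −3.842 + √(14.761 + 2041.54) = 41.5045 m/s.

Maximum speed ≈ 41.5 m/s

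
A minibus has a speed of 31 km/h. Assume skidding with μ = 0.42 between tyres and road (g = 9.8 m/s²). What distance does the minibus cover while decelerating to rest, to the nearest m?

31 km/h ÷ 3.6 = 8.6111 m/s.
a = μg = 0.42 × 9.8 = 4.116 m/s².
Braking distance = v²/(2a) = 8.6111² / (2 × 4.116) = 74.151 / 8.232 = 9.008 m.

Braking distance ≈ 9 m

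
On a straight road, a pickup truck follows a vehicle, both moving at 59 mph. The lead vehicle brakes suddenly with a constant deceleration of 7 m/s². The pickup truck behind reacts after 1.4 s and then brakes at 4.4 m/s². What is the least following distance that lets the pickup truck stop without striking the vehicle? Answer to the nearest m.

Minimum gap ≈ 66 m

59 mph × 0.44704 = 26.3754 m/s.
Leader travels v²/(2a_L) = 695.662 / 14.000 = 49.690 m before stopping.
Follower covers v·t_r = 26.3754 × 1.4 = 36.926 m while reacting, then v²/(2a_F) = 695.662 / 8.800 = 79.052 m while braking, for a total of 36.926 + 79.052 = 115.978 m.
Since a_F ≤ a_L and the follower starts braking later, the follower is never slower than the leader, so the closest approach is when both have stopped.
Minimum gap = 115.978 − 49.690 = 66.288 m.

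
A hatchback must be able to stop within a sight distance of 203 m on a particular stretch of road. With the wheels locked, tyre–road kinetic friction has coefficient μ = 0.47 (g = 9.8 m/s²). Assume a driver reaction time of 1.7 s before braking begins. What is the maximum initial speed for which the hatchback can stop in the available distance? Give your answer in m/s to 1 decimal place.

a = μg = 0.47 × 9.8 = 4.606 m/s².
Stopping distance: v·t_r + v²/(2a) = 203 with t_r = 1.7 s and a = 4.606 m/s².
So v² + 15.660 v − 1870.04 = 0.
Positive root: v = −a·t_r + √((a·t_r)² + 2a·d) = −7.830 + √(61.309 + 1870.04) = 36.1171 m/s.

Maximum speed ≈ 36.1 m/s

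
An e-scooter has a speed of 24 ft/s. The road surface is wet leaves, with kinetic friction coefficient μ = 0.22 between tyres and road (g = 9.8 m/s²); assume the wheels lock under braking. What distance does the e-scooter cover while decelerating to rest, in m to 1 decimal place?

Braking distance ≈ 12.4 m

24 ft/s × 0.3048 = 7.3152 m/s.
a = μg = 0.22 × 9.8 = 2.156 m/s².
Braking distance = v²/(2a) = 7.3152² / (2 × 2.156) = 53.512 / 4.312 = 12.410 m.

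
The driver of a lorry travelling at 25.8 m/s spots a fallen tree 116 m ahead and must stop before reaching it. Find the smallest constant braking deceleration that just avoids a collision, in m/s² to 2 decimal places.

Required deceleration ≈ 2.87 m/s²

v² = 2a·d ⇒ a = v²/(2d) = 25.8000² / (2 × 116.000) = 665.640 / 232.000 = 2.8691 m/s².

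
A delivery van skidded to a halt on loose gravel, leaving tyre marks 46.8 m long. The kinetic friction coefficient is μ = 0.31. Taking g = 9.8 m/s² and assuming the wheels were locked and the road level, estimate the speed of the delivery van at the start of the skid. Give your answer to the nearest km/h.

Initial speed ≈ 61 km/h

Deceleration a = μg = 0.31 × 9.8 = 3.038 m/s².
v = √(2a·d) = √(2 × 3.038 × 46.8) = √284.357 = 16.8629 m/s.
= 16.8629 × 3.6 = 60.706 km/h.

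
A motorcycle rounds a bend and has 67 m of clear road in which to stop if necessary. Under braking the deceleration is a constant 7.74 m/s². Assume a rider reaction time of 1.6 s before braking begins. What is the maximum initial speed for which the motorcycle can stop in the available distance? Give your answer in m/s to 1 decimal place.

Maximum speed ≈ 22.1 m/s

Stopping distance: v·t_r + v²/(2a) = 67 with t_r = 1.6 s and a = 7.740 m/s².
So v² + 24.768 v − 1037.16 = 0.
Positive root: v = −a·t_r + √((a·t_r)² + 2a·d) = −12.384 + √(153.363 + 1037.16) = 22.1200 m/s.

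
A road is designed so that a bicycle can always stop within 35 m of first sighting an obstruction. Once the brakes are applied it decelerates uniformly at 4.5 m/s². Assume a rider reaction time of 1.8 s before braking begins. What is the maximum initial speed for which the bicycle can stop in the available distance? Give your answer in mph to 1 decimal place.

Stopping distance: v·t_r + v²/(2a) = 35 with t_r = 1.8 s and a = 4.500 m/s².
So v² + 16.200 v − 315.00 = 0.
Positive root: v = −a·t_r + √((a·t_r)² + 2a·d) = −8.100 + √(65.610 + 315.00) = 11.4092 m/s.
11.4092 m/s ÷ 0.44704 = 25.522 mph.

Maximum speed ≈ 25.5 mph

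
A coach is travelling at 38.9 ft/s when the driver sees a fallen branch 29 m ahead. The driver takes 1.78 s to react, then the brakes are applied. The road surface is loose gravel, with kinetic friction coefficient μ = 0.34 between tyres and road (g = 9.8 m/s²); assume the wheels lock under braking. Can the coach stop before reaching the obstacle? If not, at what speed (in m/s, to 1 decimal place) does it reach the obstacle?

38.9 ft/s × 0.3048 = 11.8567 m/s.
a = μg = 0.34 × 9.8 = 3.332 m/s².
Reaction distance = 11.8567 × 1.78 = 21.105 m.
Braking distance needed to stop: v²/(2a) = 140.581 / 6.664 = 21.096 m, so total needed = 21.105 + 21.096 = 42.201 m > 29 m — it cannot stop.
Distance remaining when braking begins: 29 − 21.105 = 7.895 m.
v² = v₀² − 2a·d = 140.581 − 2 × 3.332 × 7.895 = 87.969 m²/s².
v = √87.969 = 9.379 m/s.

No — it strikes the obstacle at 9.4 m/s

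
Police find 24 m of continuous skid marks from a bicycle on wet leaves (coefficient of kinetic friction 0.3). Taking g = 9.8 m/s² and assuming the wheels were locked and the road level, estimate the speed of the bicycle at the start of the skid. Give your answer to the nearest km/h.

Deceleration a = μg = 0.3 × 9.8 = 2.940 m/s².
v = √(2a·d) = √(2 × 2.940 × 24) = √141.120 = 11.8794 m/s.
= 11.8794 × 3.6 = 42.766 km/h.

Initial speed ≈ 43 km/h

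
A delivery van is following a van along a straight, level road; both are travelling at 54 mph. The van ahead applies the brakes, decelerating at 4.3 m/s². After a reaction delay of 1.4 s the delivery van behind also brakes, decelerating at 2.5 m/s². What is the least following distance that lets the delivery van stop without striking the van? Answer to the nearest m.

Minimum gap ≈ 83 m

54 mph × 0.44704 = 24.1402 m/s.
Leader travels v²/(2a_L) = 582.749 / 8.600 = 67.762 m before stopping.
Follower covers v·t_r = 24.1402 × 1.4 = 33.796 m while reacting, then v²/(2a_F) = 582.749 / 5.000 = 116.550 m while braking, for a total of 33.796 + 116.550 = 150.346 m.
Since a_F ≤ a_L and the follower starts braking later, the follower is never slower than the leader, so the closest approach is when both have stopped.
Minimum gap = 150.346 − 67.762 = 82.584 m.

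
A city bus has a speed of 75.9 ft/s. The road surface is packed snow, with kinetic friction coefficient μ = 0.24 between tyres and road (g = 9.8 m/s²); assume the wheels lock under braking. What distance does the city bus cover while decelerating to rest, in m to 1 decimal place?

Braking distance ≈ 113.8 m

75.9 ft/s × 0.3048 = 23.1343 m/s.
a = μg = 0.24 × 9.8 = 2.352 m/s².
Braking distance = v²/(2a) = 23.1343² / (2 × 2.352) = 535.196 / 4.704 = 113.775 m.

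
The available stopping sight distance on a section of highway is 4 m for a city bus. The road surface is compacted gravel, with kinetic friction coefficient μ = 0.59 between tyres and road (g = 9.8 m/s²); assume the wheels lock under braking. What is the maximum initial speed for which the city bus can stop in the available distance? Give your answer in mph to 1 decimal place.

Maximum speed ≈ 15.2 mph

a = μg = 0.59 × 9.8 = 5.782 m/s².
v²/(2a) = d ⇒ v = √(2 × 5.782 × 4) = √46.26 = 6.8015 m/s.
6.8015 m/s ÷ 0.44704 = 15.215 mph.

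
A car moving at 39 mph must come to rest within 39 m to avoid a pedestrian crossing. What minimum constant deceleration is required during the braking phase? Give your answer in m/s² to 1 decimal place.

Required deceleration ≈ 3.9 m/s²

39 mph × 0.44704 = 17.4346 m/s.
v² = 2a·d ⇒ a = v²/(2d) = 17.4346² / (2 × 39.000) = 303.965 / 78.000 = 3.8970 m/s².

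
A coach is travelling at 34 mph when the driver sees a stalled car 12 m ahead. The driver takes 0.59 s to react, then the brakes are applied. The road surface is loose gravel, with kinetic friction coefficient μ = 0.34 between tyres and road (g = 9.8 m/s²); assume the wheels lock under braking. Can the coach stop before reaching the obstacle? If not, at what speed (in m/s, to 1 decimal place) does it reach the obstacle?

No — it strikes the obstacle at 14.5 m/s

34 mph × 0.44704 = 15.1994 m/s.
a = μg = 0.34 × 9.8 = 3.332 m/s².
Reaction distance = 15.1994 × 0.59 = 8.968 m.
Braking distance needed to stop: v²/(2a) = 231.022 / 6.664 = 34.667 m, so total needed = 8.968 + 34.667 = 43.635 m > 12 m — it cannot stop.
Distance remaining when braking begins: 12 − 8.968 = 3.032 m.
v² = v₀² − 2a·d = 231.022 − 2 × 3.332 × 3.032 = 210.817 m²/s².
v = √210.817 = 14.520 m/s.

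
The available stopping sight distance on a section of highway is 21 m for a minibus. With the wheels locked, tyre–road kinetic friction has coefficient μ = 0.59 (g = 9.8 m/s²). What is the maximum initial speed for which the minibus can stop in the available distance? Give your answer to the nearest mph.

a = μg = 0.59 × 9.8 = 5.782 m/s².
v²/(2a) = d ⇒ v = √(2 × 5.782 × 21) = √242.84 = 15.5833 m/s.
15.5833 m/s ÷ 0.44704 = 34.859 mph.

Maximum speed ≈ 35 mph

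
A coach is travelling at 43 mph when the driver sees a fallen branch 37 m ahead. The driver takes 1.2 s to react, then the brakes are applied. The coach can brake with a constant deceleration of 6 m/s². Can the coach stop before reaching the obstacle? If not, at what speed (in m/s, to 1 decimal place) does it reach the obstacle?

43 mph × 0.44704 = 19.2227 m/s.
Reaction distance = 19.2227 × 1.2 = 23.067 m.
Braking distance needed to stop: v²/(2a) = 369.512 / 12.000 = 30.793 m, so total needed = 23.067 + 30.793 = 53.860 m > 37 m — it cannot stop.
Distance remaining when braking begins: 37 − 23.067 = 13.933 m.
v² = v₀² − 2a·d = 369.512 − 2 × 6.000 × 13.933 = 202.316 m²/s².
v = √202.316 = 14.224 m/s.

No — it strikes the obstacle at 14.2 m/s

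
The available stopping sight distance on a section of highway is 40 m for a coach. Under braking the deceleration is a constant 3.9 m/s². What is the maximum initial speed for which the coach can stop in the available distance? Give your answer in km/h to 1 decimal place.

v²/(2a) = d ⇒ v = √(2 × 3.900 × 40) = √312.00 = 17.6635 m/s.
17.6635 m/s × 3.6 = 63.589 km/h.

Maximum speed ≈ 63.6 km/h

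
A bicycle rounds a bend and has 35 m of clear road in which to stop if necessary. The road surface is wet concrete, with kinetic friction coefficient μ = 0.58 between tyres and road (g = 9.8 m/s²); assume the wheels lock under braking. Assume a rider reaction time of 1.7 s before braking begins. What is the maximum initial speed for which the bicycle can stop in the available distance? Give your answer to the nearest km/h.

a = μg = 0.58 × 9.8 = 5.684 m/s².
Stopping distance: v·t_r + v²/(2a) = 35 with t_r = 1.7 s and a = 5.684 m/s².
So v² + 19.326 v − 397.88 = 0.
Positive root: v = −a·t_r + √((a·t_r)² + 2a·d) = −9.663 + √(93.374 + 397.88) = 12.5013 m/s.
12.5013 m/s × 3.6 = 45.005 km/h.

Maximum speed ≈ 45 km/h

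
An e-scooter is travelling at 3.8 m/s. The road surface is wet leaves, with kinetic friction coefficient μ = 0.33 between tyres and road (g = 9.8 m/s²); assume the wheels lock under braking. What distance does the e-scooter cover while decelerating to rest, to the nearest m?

a = μg = 0.33 × 9.8 = 3.234 m/s².
Braking distance = v²/(2a) = 3.8000² / (2 × 3.234) = 14.440 / 6.468 = 2.233 m.

Braking distance ≈ 2 m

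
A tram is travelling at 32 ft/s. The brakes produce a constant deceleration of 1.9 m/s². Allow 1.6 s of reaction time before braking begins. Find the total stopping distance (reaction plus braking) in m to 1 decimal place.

Total stopping distance ≈ 40.6 m

32 ft/s × 0.3048 = 9.7536 m/s.
Reaction distance = v·t_r = 9.7536 × 1.6 = 15.606 m.
Braking distance = v²/(2a) = 9.7536² / (2 × 1.900) = 95.133 / 3.800 = 25.035 m.
Total = 15.606 + 25.035 = 40.641 m.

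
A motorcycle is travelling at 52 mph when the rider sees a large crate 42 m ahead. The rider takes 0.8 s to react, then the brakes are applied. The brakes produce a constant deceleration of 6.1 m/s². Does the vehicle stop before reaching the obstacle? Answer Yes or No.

52 mph × 0.44704 = 23.2461 m/s.
Reaction distance = 23.2461 × 0.8 = 18.597 m.
Braking distance = v²/(2a) = 540.381 / 12.200 = 44.294 m.
Total stopping distance = 18.597 + 44.294 = 62.891 m, vs 42 m available — it cannot stop in time and overshoots by 62.891 − 42 = 20.891 m.

No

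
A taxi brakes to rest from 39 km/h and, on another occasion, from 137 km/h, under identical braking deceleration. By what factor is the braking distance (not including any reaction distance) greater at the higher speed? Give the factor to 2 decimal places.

Braking distance d = v²/(2a), so with a fixed, d ∝ v².
Factor = (137/39)² = 3.5128² = 12.3398.

Factor ≈ 12.34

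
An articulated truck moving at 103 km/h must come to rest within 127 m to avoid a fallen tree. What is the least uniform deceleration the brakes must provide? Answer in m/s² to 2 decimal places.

103 km/h ÷ 3.6 = 28.6111 m/s.
v² = 2a·d ⇒ a = v²/(2d) = 28.6111² / (2 × 127.000) = 818.595 / 254.000 = 3.2228 m/s².

Required deceleration ≈ 3.22 m/s²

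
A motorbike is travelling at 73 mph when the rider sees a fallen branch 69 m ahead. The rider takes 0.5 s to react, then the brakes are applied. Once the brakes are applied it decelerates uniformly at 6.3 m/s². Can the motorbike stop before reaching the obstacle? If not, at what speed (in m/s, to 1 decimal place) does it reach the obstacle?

No — it strikes the obstacle at 20.0 m/s

73 mph × 0.44704 = 32.6339 m/s.
Reaction distance = 32.6339 × 0.5 = 16.317 m.
Braking distance needed to stop: v²/(2a) = 1064.971 / 12.600 = 84.522 m, so total needed = 16.317 + 84.522 = 100.839 m > 69 m — it cannot stop.
Distance remaining when braking begins: 69 − 16.317 = 52.683 m.
v² = v₀² − 2a·d = 1064.971 − 2 × 6.300 × 52.683 = 401.165 m²/s².
v = √401.165 = 20.029 m/s.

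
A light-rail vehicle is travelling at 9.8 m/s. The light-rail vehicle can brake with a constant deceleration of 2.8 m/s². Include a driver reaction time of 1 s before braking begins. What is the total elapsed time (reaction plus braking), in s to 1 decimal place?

Total time ≈ 4.5 s

Braking time = v/a = 9.8000 / 2.800 = 3.500 s.
Total = 1 + 3.500 = 4.500 s.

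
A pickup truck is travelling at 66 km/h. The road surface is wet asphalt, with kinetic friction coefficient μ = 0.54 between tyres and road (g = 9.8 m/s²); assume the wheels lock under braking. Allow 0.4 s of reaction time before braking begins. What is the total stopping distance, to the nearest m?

66 km/h ÷ 3.6 = 18.3333 m/s.
a = μg = 0.54 × 9.8 = 5.292 m/s².
Reaction distance = v·t_r = 18.3333 × 0.4 = 7.333 m.
Braking distance = v²/(2a) = 18.3333² / (2 × 5.292) = 336.110 / 10.584 = 31.756 m.
Total = 7.333 + 31.756 = 39.089 m.

Total stopping distance ≈ 39 m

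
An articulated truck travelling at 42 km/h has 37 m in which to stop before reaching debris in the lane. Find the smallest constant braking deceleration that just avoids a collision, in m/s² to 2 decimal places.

Required deceleration ≈ 1.84 m/s²

42 km/h ÷ 3.6 = 11.6667 m/s.
v² = 2a·d ⇒ a = v²/(2d) = 11.6667² / (2 × 37.000) = 136.112 / 74.000 = 1.8394 m/s².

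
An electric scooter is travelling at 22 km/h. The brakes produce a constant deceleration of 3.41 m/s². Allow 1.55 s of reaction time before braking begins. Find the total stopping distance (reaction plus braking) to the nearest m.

22 km/h ÷ 3.6 = 6.1111 m/s.
Reaction distance = v·t_r = 6.1111 × 1.55 = 9.472 m.
Braking distance = v²/(2a) = 6.1111² / (2 × 3.410) = 37.346 / 6.820 = 5.476 m.
Total = 9.472 + 5.476 = 14.948 m.

Total stopping distance ≈ 15 m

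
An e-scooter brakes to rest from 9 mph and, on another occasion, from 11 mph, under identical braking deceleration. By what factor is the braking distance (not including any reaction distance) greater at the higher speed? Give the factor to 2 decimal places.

Factor ≈ 1.49

Braking distance d = v²/(2a), so with a fixed, d ∝ v².
Factor = (11/9)² = 1.2222² = 1.4938.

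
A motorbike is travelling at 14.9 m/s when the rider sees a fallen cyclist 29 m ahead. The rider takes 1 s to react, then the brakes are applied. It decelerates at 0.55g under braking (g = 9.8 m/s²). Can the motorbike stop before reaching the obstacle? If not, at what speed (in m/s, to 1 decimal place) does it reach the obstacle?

No — it strikes the obstacle at 8.4 m/s

a = 0.55 × 9.8 = 5.390 m/s².
Reaction distance = 14.9000 × 1 = 14.900 m.
Braking distance needed to stop: v²/(2a) = 222.010 / 10.780 = 20.595 m, so total needed = 14.900 + 20.595 = 35.495 m > 29 m — it cannot stop.
Distance remaining when braking begins: 29 − 14.900 = 14.100 m.
v² = v₀² − 2a·d = 222.010 − 2 × 5.390 × 14.100 = 70.012 m²/s².
v = √70.012 = 8.367 m/s.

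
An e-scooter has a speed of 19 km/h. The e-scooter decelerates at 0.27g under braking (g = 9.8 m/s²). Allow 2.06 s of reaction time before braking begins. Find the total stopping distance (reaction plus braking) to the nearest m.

Total stopping distance ≈ 16 m

19 km/h ÷ 3.6 = 5.2778 m/s.
a = 0.27 × 9.8 = 2.646 m/s².
Reaction distance = v·t_r = 5.2778 × 2.06 = 10.872 m.
Braking distance = v²/(2a) = 5.2778² / (2 × 2.646) = 27.855 / 5.292 = 5.264 m.
Total = 10.872 + 5.264 = 16.136 m.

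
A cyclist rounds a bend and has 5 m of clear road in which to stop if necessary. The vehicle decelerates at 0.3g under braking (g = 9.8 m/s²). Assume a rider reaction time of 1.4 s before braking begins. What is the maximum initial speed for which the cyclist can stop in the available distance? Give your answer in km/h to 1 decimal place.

a = 0.3 × 9.8 = 2.940 m/s².
Stopping distance: v·t_r + v²/(2a) = 5 with t_r = 1.4 s and a = 2.940 m/s².
So v² + 8.232 v − 29.40 = 0.
Positive root: v = −a·t_r + √((a·t_r)² + 2a·d) = −4.116 + √(16.941 + 29.40) = 2.6914 m/s.
2.6914 m/s × 3.6 = 9.689 km/h.

Maximum speed ≈ 9.7 km/h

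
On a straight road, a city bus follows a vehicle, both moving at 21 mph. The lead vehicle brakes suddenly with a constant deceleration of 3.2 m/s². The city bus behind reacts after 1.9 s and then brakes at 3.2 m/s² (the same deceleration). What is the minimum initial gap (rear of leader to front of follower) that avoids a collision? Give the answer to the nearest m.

Minimum gap ≈ 18 m

21 mph × 0.44704 = 9.3878 m/s.
Leader travels v²/(2a_L) = 88.131 / 6.400 = 13.770 m before stopping.
Follower covers v·t_r = 9.3878 × 1.9 = 17.837 m while reacting, then v²/(2a_F) = 88.131 / 6.400 = 13.770 m while braking, for a total of 17.837 + 13.770 = 31.607 m.
Since a_F ≤ a_L and the follower starts braking later, the follower is never slower than the leader, so the closest approach is when both have stopped.
Minimum gap = 31.607 − 13.770 = 17.837 m.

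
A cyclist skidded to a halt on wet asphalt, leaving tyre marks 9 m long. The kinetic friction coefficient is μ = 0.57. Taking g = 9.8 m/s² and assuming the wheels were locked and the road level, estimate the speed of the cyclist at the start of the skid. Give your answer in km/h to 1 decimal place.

Initial speed ≈ 36.1 km/h

Deceleration a = μg = 0.57 × 9.8 = 5.586 m/s².
v = √(2a·d) = √(2 × 5.586 × 9) = √100.548 = 10.0274 m/s.
= 10.0274 × 3.6 = 36.099 km/h.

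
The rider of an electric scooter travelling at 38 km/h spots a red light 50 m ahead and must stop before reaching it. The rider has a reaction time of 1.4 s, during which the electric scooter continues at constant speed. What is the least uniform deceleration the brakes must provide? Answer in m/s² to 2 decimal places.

Required deceleration ≈ 1.58 m/s²

38 km/h ÷ 3.6 = 10.5556 m/s.
Distance covered during reaction = 10.5556 × 1.4 = 14.778 m.
Distance available for braking: 50 − 14.778 = 35.222 m.
v² = 2a·d ⇒ a = v²/(2d) = 10.5556² / (2 × 35.222) = 111.421 / 70.444 = 1.5817 m/s².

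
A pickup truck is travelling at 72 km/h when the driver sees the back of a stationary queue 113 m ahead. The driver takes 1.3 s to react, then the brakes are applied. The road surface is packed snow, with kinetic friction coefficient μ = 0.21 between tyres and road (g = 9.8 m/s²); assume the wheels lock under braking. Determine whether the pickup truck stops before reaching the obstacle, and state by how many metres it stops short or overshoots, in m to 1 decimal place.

No — it overshoots by 10.2 m

72 km/h ÷ 3.6 = 20.0000 m/s.
a = μg = 0.21 × 9.8 = 2.058 m/s².
Reaction distance = 20.0000 × 1.3 = 26.000 m.
Braking distance = v²/(2a) = 400.000 / 4.116 = 97.182 m.
Total stopping distance = 26.000 + 97.182 = 123.182 m, vs 113 m available — it cannot stop in time and overshoots by 123.182 − 113 = 10.182 m.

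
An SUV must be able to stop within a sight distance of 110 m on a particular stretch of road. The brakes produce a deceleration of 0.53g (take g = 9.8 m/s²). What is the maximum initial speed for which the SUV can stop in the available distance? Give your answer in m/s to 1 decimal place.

a = 0.53 × 9.8 = 5.194 m/s².
v²/(2a) = d ⇒ v = √(2 × 5.194 × 110) = √1142.68 = 33.8036 m/s.

Maximum speed ≈ 33.8 m/s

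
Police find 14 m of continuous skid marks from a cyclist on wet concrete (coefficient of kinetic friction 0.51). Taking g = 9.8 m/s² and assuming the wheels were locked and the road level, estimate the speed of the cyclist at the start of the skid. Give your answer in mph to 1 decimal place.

Initial speed ≈ 26.5 mph

Deceleration a = μg = 0.51 × 9.8 = 4.998 m/s².
v = √(2a·d) = √(2 × 4.998 × 14) = √139.944 = 11.8298 m/s.
= 11.8298 ÷ 0.44704 = 26.463 mph.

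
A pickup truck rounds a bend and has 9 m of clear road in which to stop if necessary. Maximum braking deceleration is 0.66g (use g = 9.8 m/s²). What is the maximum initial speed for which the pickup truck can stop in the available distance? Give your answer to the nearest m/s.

Maximum speed ≈ 11 m/s

a = 0.66 × 9.8 = 6.468 m/s².
v²/(2a) = d ⇒ v = √(2 × 6.468 × 9) = √116.42 = 10.7898 m/s.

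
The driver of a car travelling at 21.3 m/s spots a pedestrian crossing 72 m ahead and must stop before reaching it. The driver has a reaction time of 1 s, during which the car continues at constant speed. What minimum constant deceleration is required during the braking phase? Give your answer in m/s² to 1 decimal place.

Distance covered during reaction = 21.3000 × 1 = 21.300 m.
Distance available for braking: 72 − 21.300 = 50.700 m.
v² = 2a·d ⇒ a = v²/(2d) = 21.3000² / (2 × 50.700) = 453.690 / 101.400 = 4.4743 m/s².

Required deceleration ≈ 4.5 m/s²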